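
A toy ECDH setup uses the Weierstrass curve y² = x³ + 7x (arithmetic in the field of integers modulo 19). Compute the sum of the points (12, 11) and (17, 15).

(12, 11) + (17, 15). λ = (15 - 11)/(17 - 12) ≡ 4/5 mod 19. 5⁻¹ ≡ 4 (mod 19) since 5·4 = 20 ≡ 1, so λ ≡ 16.
  x = λ² - 12 - 17 = 256 - 29 ≡ 18; y = λ·(12 - 18) - 11 ≡ 7. → (18, 7)

(18, 7)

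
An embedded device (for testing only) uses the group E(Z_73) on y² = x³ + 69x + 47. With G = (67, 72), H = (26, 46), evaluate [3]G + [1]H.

First 3G:
Repeated addition: build up to 3G.
2G: tangent at (67, 72): λ = (3·67² + 69)/(2·72) ≡ 31/71. 71⁻¹ ≡ 36 (mod 73) since 71·36 = 2556 ≡ 1, so λ ≡ 31·36 ≡ 21.
  x = λ² - 67 - 67 = 441 - 134 ≡ 15; y = λ·(67 - 15) - 72 ≡ 71. → (15, 71)
3G: (15, 71) + (67, 72). λ = (72 - 71)/(67 - 15) ≡ 1/52 mod 73. 52⁻¹ ≡ 66 (mod 73), so λ ≡ 66.
  x = λ² - 15 - 67 = 4356 - 82 ≡ 40; y = λ·(15 - 40) - 71 ≡ 31. → (40, 31)
3G = (40, 31).
Finally 3G + H:
(40, 31) + (26, 46). λ = (46 - 31)/(26 - 40) ≡ 15/59 mod 73. 59⁻¹ ≡ 26 (mod 73) since 59·26 = 1534 ≡ 1, so λ ≡ 25.
  x = λ² - 40 - 26 = 625 - 66 ≡ 48; y = λ·(40 - 48) - 31 ≡ 61. → (48, 61)

(48, 61)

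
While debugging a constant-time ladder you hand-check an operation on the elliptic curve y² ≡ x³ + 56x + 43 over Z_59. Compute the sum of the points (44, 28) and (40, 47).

(44, 28) + (40, 47). λ = (47 - 28)/(40 - 44) ≡ 19/55 mod 59. 55⁻¹ ≡ 44 (mod 59), so λ ≡ 10.
  x = λ² - 44 - 40 = 100 - 84 ≡ 16; y = λ·(44 - 16) - 28 ≡ 16. → (16, 16)

(16, 16)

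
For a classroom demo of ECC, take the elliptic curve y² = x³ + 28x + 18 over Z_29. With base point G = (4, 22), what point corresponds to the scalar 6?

Repeated addition: build up to 6G.
2G: tangent at (4, 22): λ = (3·4² + 28)/(2·22) ≡ 18/15. 15⁻¹ ≡ 2 (mod 29), so λ ≡ 18·2 ≡ 7.
  x = λ² - 4 - 4 = 49 - 8 ≡ 12; y = λ·(4 - 12) - 22 ≡ 9. → (12, 9)
3G: (12, 9) + (4, 22). λ = (22 - 9)/(4 - 12) ≡ 13/21 mod 29. 21⁻¹ ≡ 18 (mod 29) since 21·18 = 378 ≡ 1, so λ ≡ 2.
  x = λ² - 12 - 4 = 4 - 16 ≡ 17; y = λ·(12 - 17) - 9 ≡ 10. → (17, 10)
4G: (17, 10) + (4, 22). λ = (22 - 10)/(4 - 17) ≡ 12/16 mod 29. 16⁻¹ ≡ 20 (mod 29), so λ ≡ 8.
  x = λ² - 17 - 4 = 64 - 21 ≡ 14; y = λ·(17 - 14) - 10 ≡ 14. → (14, 14)
5G: (14, 14) + (4, 22). λ = (22 - 14)/(4 - 14) ≡ 8/19 mod 29. 19⁻¹ ≡ 26 (mod 29) since 19·26 = 494 ≡ 1, so λ ≡ 5.
  x = λ² - 14 - 4 = 25 - 18 ≡ 7; y = λ·(14 - 7) - 14 ≡ 21. → (7, 21)
6G: (7, 21) + (4, 22). λ = (22 - 21)/(4 - 7) ≡ 1/26 mod 29. 26⁻¹ ≡ 19 (mod 29) since 26·19 = 494 ≡ 1, so λ ≡ 19.
  x = λ² - 7 - 4 = 361 - 11 ≡ 2; y = λ·(7 - 2) - 21 ≡ 16. → (2, 16)

(2, 16)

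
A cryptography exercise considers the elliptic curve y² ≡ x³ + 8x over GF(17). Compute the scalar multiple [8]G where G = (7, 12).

Repeated addition: build up to 8G.
2G: tangent at (7, 12): λ = (3·7² + 8)/(2·12) ≡ 2/7. 7⁻¹ ≡ 5 (mod 17) since 7·5 = 35 ≡ 1, so λ ≡ 2·5 ≡ 10.
  x = λ² - 7 - 7 = 100 - 14 ≡ 1; y = λ·(7 - 1) - 12 ≡ 14. → (1, 14)
3G: (1, 14) + (7, 12). λ = (12 - 14)/(7 - 1) ≡ 15/6 mod 17. 6⁻¹ ≡ 3 (mod 17), so λ ≡ 11.
  x = λ² - 1 - 7 = 121 - 8 ≡ 11; y = λ·(1 - 11) - 14 ≡ 12. → (11, 12)
4G: (11, 12) + (7, 12). λ = (12 - 12)/(7 - 11) ≡ 0/13 mod 17. 13⁻¹ ≡ 4 (mod 17), so λ ≡ 0.
  x = λ² - 11 - 7 = 0 - 18 ≡ 16; y = λ·(11 - 16) - 12 ≡ 5. → (16, 5)
5G: (16, 5) + (7, 12). λ = (12 - 5)/(7 - 16) ≡ 7/8 mod 17. 8⁻¹ ≡ 15 (mod 17), so λ ≡ 3.
  x = λ² - 16 - 7 = 9 - 23 ≡ 3; y = λ·(16 - 3) - 5 ≡ 0. → (3, 0)
6G: (3, 0) + (7, 12). λ = (12 - 0)/(7 - 3) ≡ 12/4 mod 17. 4⁻¹ ≡ 13 (mod 17), so λ ≡ 3.
  x = λ² - 3 - 7 = 9 - 10 ≡ 16; y = λ·(3 - 16) - 0 ≡ 12. → (16, 12)
7G: (16, 12) + (7, 12). λ = (12 - 12)/(7 - 16) ≡ 0/8 mod 17. 8⁻¹ ≡ 15 (mod 17), so λ ≡ 0.
  x = λ² - 16 - 7 = 0 - 23 ≡ 11; y = λ·(16 - 11) - 12 ≡ 5. → (11, 5)
8G: (11, 5) + (7, 12). λ = (12 - 5)/(7 - 11) ≡ 7/13 mod 17. 13⁻¹ ≡ 4 (mod 17) since 13·4 = 52 ≡ 1, so λ ≡ 11.
  x = λ² - 11 - 7 = 121 - 18 ≡ 1; y = λ·(11 - 1) - 5 ≡ 3. → (1, 3)

(1, 3)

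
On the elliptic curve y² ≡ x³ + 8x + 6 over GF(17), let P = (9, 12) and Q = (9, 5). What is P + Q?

O

The two points share x = 9 and their y-coordinates satisfy 12 + 5 ≡ 0 (mod 17), so they are inverses. Their sum is O.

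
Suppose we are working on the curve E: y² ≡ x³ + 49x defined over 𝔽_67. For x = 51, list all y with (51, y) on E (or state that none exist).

x³ + 49x + 0 = 135150 ≡ 11 (mod 67).
11 is a non-residue mod 67; no y exists.

none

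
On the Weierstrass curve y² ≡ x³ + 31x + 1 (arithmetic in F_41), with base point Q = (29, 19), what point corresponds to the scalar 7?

Repeated addition: build up to 7Q.
2Q: tangent at (29, 19): λ = (3·29² + 31)/(2·19) ≡ 12/38. 38⁻¹ ≡ 27 (mod 41) since 38·27 = 1026 ≡ 1, so λ ≡ 12·27 ≡ 37.
  x = λ² - 29 - 29 = 1369 - 58 ≡ 40; y = λ·(29 - 40) - 19 ≡ 25. → (40, 25)
3Q: (40, 25) + (29, 19). λ = (19 - 25)/(29 - 40) ≡ 35/30 mod 41. 30⁻¹ ≡ 26 (mod 41) since 30·26 = 780 ≡ 1, so λ ≡ 8.
  x = λ² - 40 - 29 = 64 - 69 ≡ 36; y = λ·(40 - 36) - 25 ≡ 7. → (36, 7)
4Q: (36, 7) + (29, 19). λ = (19 - 7)/(29 - 36) ≡ 12/34 mod 41. 34⁻¹ ≡ 35 (mod 41), so λ ≡ 10.
  x = λ² - 36 - 29 = 100 - 65 ≡ 35; y = λ·(36 - 35) - 7 ≡ 3. → (35, 3)
5Q: (35, 3) + (29, 19). λ = (19 - 3)/(29 - 35) ≡ 16/35 mod 41. 35⁻¹ ≡ 34 (mod 41) since 35·34 = 1190 ≡ 1, so λ ≡ 11.
  x = λ² - 35 - 29 = 121 - 64 ≡ 16; y = λ·(35 - 16) - 3 ≡ 1. → (16, 1)
6Q: (16, 1) + (29, 19). λ = (19 - 1)/(29 - 16) ≡ 18/13 mod 41. 13⁻¹ ≡ 19 (mod 41), so λ ≡ 14.
  x = λ² - 16 - 29 = 196 - 45 ≡ 28; y = λ·(16 - 28) - 1 ≡ 36. → (28, 36)
7Q: (28, 36) + (29, 19). λ = (19 - 36)/(29 - 28) ≡ 24/1 mod 41. 1⁻¹ ≡ 1 (mod 41) since 1·1 = 1 ≡ 1, so λ ≡ 24.
  x = λ² - 28 - 29 = 576 - 57 ≡ 27; y = λ·(28 - 27) - 36 ≡ 29. → (27, 29)

(27, 29)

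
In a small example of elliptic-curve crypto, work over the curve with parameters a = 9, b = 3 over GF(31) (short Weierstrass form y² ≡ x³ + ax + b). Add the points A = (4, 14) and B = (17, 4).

(26, 22)

(4, 14) + (17, 4). λ = (4 - 14)/(17 - 4) ≡ 21/13 mod 31. 13⁻¹ ≡ 12 (mod 31), so λ ≡ 4.
  x = λ² - 4 - 17 = 16 - 21 ≡ 26; y = λ·(4 - 26) - 14 ≡ 22. → (26, 22)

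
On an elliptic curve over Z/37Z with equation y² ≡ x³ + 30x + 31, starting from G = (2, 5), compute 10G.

Double-and-add on 10 = (1010)₂. Start with G = (2, 5) for the leading 1-bit.
double: tangent at (2, 5): λ = (3·2² + 30)/(2·5) ≡ 5/10. 10⁻¹ ≡ 26 (mod 37) since 10·26 = 260 ≡ 1, so λ ≡ 5·26 ≡ 19.
  x = λ² - 2 - 2 = 361 - 4 ≡ 24; y = λ·(2 - 24) - 5 ≡ 21. → (24, 21)
double: tangent at (24, 21): λ = (3·24² + 30)/(2·21) ≡ 19/5. 5⁻¹ ≡ 15 (mod 37), so λ ≡ 19·15 ≡ 26.
  x = λ² - 24 - 24 = 676 - 48 ≡ 36; y = λ·(24 - 36) - 21 ≡ 0. → (36, 0)
add G: (36, 0) + (2, 5). λ = (5 - 0)/(2 - 36) ≡ 5/3 mod 37. 3⁻¹ ≡ 25 (mod 37) since 3·25 = 75 ≡ 1, so λ ≡ 14.
  x = λ² - 36 - 2 = 196 - 38 ≡ 10; y = λ·(36 - 10) - 0 ≡ 31. → (10, 31)
double: tangent at (10, 31): λ = (3·10² + 30)/(2·31) ≡ 34/25. 25⁻¹ ≡ 3 (mod 37), so λ ≡ 34·3 ≡ 28.
  x = λ² - 10 - 10 = 784 - 20 ≡ 24; y = λ·(10 - 24) - 31 ≡ 21. → (24, 21)

(24, 21)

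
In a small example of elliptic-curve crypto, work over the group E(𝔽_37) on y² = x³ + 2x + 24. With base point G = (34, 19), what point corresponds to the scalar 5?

Double-and-add on 5 = (101)₂. Start with G = (34, 19) for the leading 1-bit.
double: tangent at (34, 19): λ = (3·34² + 2)/(2·19) ≡ 29/1. 1⁻¹ ≡ 1 (mod 37), so λ ≡ 29·1 ≡ 29.
  x = λ² - 34 - 34 = 841 - 68 ≡ 33; y = λ·(34 - 33) - 19 ≡ 10. → (33, 10)
double: tangent at (33, 10): λ = (3·33² + 2)/(2·10) ≡ 13/20. 20⁻¹ ≡ 13 (mod 37) since 20·13 = 260 ≡ 1, so λ ≡ 13·13 ≡ 21.
  x = λ² - 33 - 33 = 441 - 66 ≡ 5; y = λ·(33 - 5) - 10 ≡ 23. → (5, 23)
add G: (5, 23) + (34, 19). λ = (19 - 23)/(34 - 5) ≡ 33/29 mod 37. 29⁻¹ ≡ 23 (mod 37) since 29·23 = 667 ≡ 1, so λ ≡ 19.
  x = λ² - 5 - 34 = 361 - 39 ≡ 26; y = λ·(5 - 26) - 23 ≡ 22. → (26, 22)

(26, 22)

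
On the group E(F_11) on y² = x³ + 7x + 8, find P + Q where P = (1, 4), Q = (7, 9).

(1, 4) + (7, 9). λ = (9 - 4)/(7 - 1) ≡ 5/6 mod 11. 6⁻¹ ≡ 2 (mod 11) since 6·2 = 12 ≡ 1, so λ ≡ 10.
  x = λ² - 1 - 7 = 100 - 8 ≡ 4; y = λ·(1 - 4) - 4 ≡ 10. → (4, 10)

(4, 10)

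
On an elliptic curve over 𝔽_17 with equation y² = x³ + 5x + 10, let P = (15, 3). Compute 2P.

(4, 14)

tangent at (15, 3): λ = (3·15² + 5)/(2·3) ≡ 0/6. 6⁻¹ ≡ 3 (mod 17), so λ ≡ 0·3 ≡ 0.
  x = λ² - 15 - 15 = 0 - 30 ≡ 4; y = λ·(15 - 4) - 3 ≡ 14. → (4, 14)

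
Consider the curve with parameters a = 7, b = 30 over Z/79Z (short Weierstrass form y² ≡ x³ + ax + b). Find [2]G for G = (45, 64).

tangent at (45, 64): λ = (3·45² + 7)/(2·64) ≡ 78/49. 49⁻¹ ≡ 50 (mod 79) since 49·50 = 2450 ≡ 1, so λ ≡ 78·50 ≡ 29.
  x = λ² - 45 - 45 = 841 - 90 ≡ 40; y = λ·(45 - 40) - 64 ≡ 2. → (40, 2)

(40, 2)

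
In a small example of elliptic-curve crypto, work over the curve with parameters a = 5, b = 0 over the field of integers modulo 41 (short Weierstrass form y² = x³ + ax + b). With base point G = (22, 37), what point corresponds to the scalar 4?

(4, 24)

Double-and-add on 4 = (100)₂. Start with G = (22, 37) for the leading 1-bit.
double: tangent at (22, 37): λ = (3·22² + 5)/(2·37) ≡ 22/33. 33⁻¹ ≡ 5 (mod 41) since 33·5 = 165 ≡ 1, so λ ≡ 22·5 ≡ 28.
  x = λ² - 22 - 22 = 784 - 44 ≡ 2; y = λ·(22 - 2) - 37 ≡ 31. → (2, 31)
double: tangent at (2, 31): λ = (3·2² + 5)/(2·31) ≡ 17/21. 21⁻¹ ≡ 2 (mod 41) since 21·2 = 42 ≡ 1, so λ ≡ 17·2 ≡ 34.
  x = λ² - 2 - 2 = 1156 - 4 ≡ 4; y = λ·(2 - 4) - 31 ≡ 24. → (4, 24)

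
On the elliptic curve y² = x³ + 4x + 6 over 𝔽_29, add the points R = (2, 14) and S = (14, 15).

(12, 19)

(2, 14) + (14, 15). λ = (15 - 14)/(14 - 2) ≡ 1/12 mod 29. 12⁻¹ ≡ 17 (mod 29), so λ ≡ 17.
  x = λ² - 2 - 14 = 289 - 16 ≡ 12; y = λ·(2 - 12) - 14 ≡ 19. → (12, 19)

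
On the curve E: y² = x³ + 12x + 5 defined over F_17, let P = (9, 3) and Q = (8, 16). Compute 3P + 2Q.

(8, 16)

First 3P:
Repeated addition: build up to 3P.
2P: tangent at (9, 3): λ = (3·9² + 12)/(2·3) ≡ 0/6. 6⁻¹ ≡ 3 (mod 17), so λ ≡ 0·3 ≡ 0.
  x = λ² - 9 - 9 = 0 - 18 ≡ 16; y = λ·(9 - 16) - 3 ≡ 14. → (16, 14)
3P: (16, 14) + (9, 3). λ = (3 - 14)/(9 - 16) ≡ 6/10 mod 17. 10⁻¹ ≡ 12 (mod 17), so λ ≡ 4.
  x = λ² - 16 - 9 = 16 - 25 ≡ 8; y = λ·(16 - 8) - 14 ≡ 1. → (8, 1)
3P = (8, 1).
Next 2Q:
Repeated addition: build up to 2Q.
2Q: tangent at (8, 16): λ = (3·8² + 12)/(2·16) ≡ 0/15. 15⁻¹ ≡ 8 (mod 17), so λ ≡ 0·8 ≡ 0.
  x = λ² - 8 - 8 = 0 - 16 ≡ 1; y = λ·(8 - 1) - 16 ≡ 1. → (1, 1)
2Q = (1, 1).
Finally 3P + 2Q:
(8, 1) + (1, 1). λ = (1 - 1)/(1 - 8) ≡ 0/10 mod 17. 10⁻¹ ≡ 12 (mod 17) since 10·12 = 120 ≡ 1, so λ ≡ 0.
  x = λ² - 8 - 1 = 0 - 9 ≡ 8; y = λ·(8 - 8) - 1 ≡ 16. → (8, 16)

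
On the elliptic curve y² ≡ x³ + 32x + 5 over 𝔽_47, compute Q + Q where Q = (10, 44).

tangent at (10, 44): λ = (3·10² + 32)/(2·44) ≡ 3/41. 41⁻¹ ≡ 39 (mod 47) since 41·39 = 1599 ≡ 1, so λ ≡ 3·39 ≡ 23.
  x = λ² - 10 - 10 = 529 - 20 ≡ 39; y = λ·(10 - 39) - 44 ≡ 41. → (39, 41)

(39, 41)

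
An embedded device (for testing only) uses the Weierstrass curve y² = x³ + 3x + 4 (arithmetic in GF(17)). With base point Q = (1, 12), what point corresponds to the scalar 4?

Repeated addition: build up to 4Q.
2Q: tangent at (1, 12): λ = (3·1² + 3)/(2·12) ≡ 6/7. 7⁻¹ ≡ 5 (mod 17), so λ ≡ 6·5 ≡ 13.
  x = λ² - 1 - 1 = 169 - 2 ≡ 14; y = λ·(1 - 14) - 12 ≡ 6. → (14, 6)
3Q: (14, 6) + (1, 12). λ = (12 - 6)/(1 - 14) ≡ 6/4 mod 17. 4⁻¹ ≡ 13 (mod 17), so λ ≡ 10.
  x = λ² - 14 - 1 = 100 - 15 ≡ 0; y = λ·(14 - 0) - 6 ≡ 15. → (0, 15)
4Q: (0, 15) + (1, 12). λ = (12 - 15)/(1 - 0) ≡ 14/1 mod 17. 1⁻¹ ≡ 1 (mod 17), so λ ≡ 14.
  x = λ² - 0 - 1 = 196 - 1 ≡ 8; y = λ·(0 - 8) - 15 ≡ 9. → (8, 9)

(8, 9)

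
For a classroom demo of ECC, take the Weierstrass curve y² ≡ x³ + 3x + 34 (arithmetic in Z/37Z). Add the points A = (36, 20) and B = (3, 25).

(25, 3)

(36, 20) + (3, 25). λ = (25 - 20)/(3 - 36) ≡ 5/4 mod 37. 4⁻¹ ≡ 28 (mod 37) since 4·28 = 112 ≡ 1, so λ ≡ 29.
  x = λ² - 36 - 3 = 841 - 39 ≡ 25; y = λ·(36 - 25) - 20 ≡ 3. → (25, 3)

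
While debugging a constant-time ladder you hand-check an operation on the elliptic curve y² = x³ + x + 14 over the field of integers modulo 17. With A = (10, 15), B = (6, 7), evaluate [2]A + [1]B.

First 2A:
Repeated addition: build up to 2A.
2A: tangent at (10, 15): λ = (3·10² + 1)/(2·15) ≡ 12/13. 13⁻¹ ≡ 4 (mod 17), so λ ≡ 12·4 ≡ 14.
  x = λ² - 10 - 10 = 196 - 20 ≡ 6; y = λ·(10 - 6) - 15 ≡ 7. → (6, 7)
2A = (6, 7).
Finally 2A + B:
tangent at (6, 7): λ = (3·6² + 1)/(2·7) ≡ 7/14. 14⁻¹ ≡ 11 (mod 17) since 14·11 = 154 ≡ 1, so λ ≡ 7·11 ≡ 9.
  x = λ² - 6 - 6 = 81 - 12 ≡ 1; y = λ·(6 - 1) - 7 ≡ 4. → (1, 4)

(1, 4)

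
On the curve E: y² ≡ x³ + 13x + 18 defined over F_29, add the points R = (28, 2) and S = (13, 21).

(11, 19)

(28, 2) + (13, 21). λ = (21 - 2)/(13 - 28) ≡ 19/14 mod 29. 14⁻¹ ≡ 27 (mod 29), so λ ≡ 20.
  x = λ² - 28 - 13 = 400 - 41 ≡ 11; y = λ·(28 - 11) - 2 ≡ 19. → (11, 19)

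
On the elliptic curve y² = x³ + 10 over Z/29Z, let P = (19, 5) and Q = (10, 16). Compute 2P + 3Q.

(19, 5)

First 2P:
Repeated addition: build up to 2P.
2P: tangent at (19, 5): λ = (3·19² + 0)/(2·5) ≡ 10/10. 10⁻¹ ≡ 3 (mod 29), so λ ≡ 10·3 ≡ 1.
  x = λ² - 19 - 19 = 1 - 38 ≡ 21; y = λ·(19 - 21) - 5 ≡ 22. → (21, 22)
2P = (21, 22).
Next 3Q:
Repeated addition: build up to 3Q.
2Q: tangent at (10, 16): λ = (3·10² + 0)/(2·16) ≡ 10/3. 3⁻¹ ≡ 10 (mod 29) since 3·10 = 30 ≡ 1, so λ ≡ 10·10 ≡ 13.
  x = λ² - 10 - 10 = 169 - 20 ≡ 4; y = λ·(10 - 4) - 16 ≡ 4. → (4, 4)
3Q: (4, 4) + (10, 16). λ = (16 - 4)/(10 - 4) ≡ 12/6 mod 29. 6⁻¹ ≡ 5 (mod 29), so λ ≡ 2.
  x = λ² - 4 - 10 = 4 - 14 ≡ 19; y = λ·(4 - 19) - 4 ≡ 24. → (19, 24)
3Q = (19, 24).
Finally 2P + 3Q:
(21, 22) + (19, 24). λ = (24 - 22)/(19 - 21) ≡ 2/27 mod 29. 27⁻¹ ≡ 14 (mod 29), so λ ≡ 28.
  x = λ² - 21 - 19 = 784 - 40 ≡ 19; y = λ·(21 - 19) - 22 ≡ 5. → (19, 5)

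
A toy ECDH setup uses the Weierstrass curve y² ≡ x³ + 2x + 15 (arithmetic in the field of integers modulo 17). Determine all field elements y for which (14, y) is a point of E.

x³ + 2x + 15 = 2787 ≡ 16 (mod 17).
Square roots of 16 mod 17: 4 and 13 (since 4² = 16 ≡ 16).

4, 13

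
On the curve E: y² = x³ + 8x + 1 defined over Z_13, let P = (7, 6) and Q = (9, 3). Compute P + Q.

(7, 6) + (9, 3). λ = (3 - 6)/(9 - 7) ≡ 10/2 mod 13. 2⁻¹ ≡ 7 (mod 13), so λ ≡ 5.
  x = λ² - 7 - 9 = 25 - 16 ≡ 9; y = λ·(7 - 9) - 6 ≡ 10. → (9, 10)

(9, 10)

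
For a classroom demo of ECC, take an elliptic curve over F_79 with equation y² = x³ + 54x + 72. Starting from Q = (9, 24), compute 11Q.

Repeated addition: build up to 11Q.
2Q: tangent at (9, 24): λ = (3·9² + 54)/(2·24) ≡ 60/48. 48⁻¹ ≡ 28 (mod 79), so λ ≡ 60·28 ≡ 21.
  x = λ² - 9 - 9 = 441 - 18 ≡ 28; y = λ·(9 - 28) - 24 ≡ 51. → (28, 51)
3Q: (28, 51) + (9, 24). λ = (24 - 51)/(9 - 28) ≡ 52/60 mod 79. 60⁻¹ ≡ 54 (mod 79) since 60·54 = 3240 ≡ 1, so λ ≡ 43.
  x = λ² - 28 - 9 = 1849 - 37 ≡ 74; y = λ·(28 - 74) - 51 ≡ 25. → (74, 25)
4Q: (74, 25) + (9, 24). λ = (24 - 25)/(9 - 74) ≡ 78/14 mod 79. 14⁻¹ ≡ 17 (mod 79), so λ ≡ 62.
  x = λ² - 74 - 9 = 3844 - 83 ≡ 48; y = λ·(74 - 48) - 25 ≡ 7. → (48, 7)
5Q: (48, 7) + (9, 24). λ = (24 - 7)/(9 - 48) ≡ 17/40 mod 79. 40⁻¹ ≡ 2 (mod 79), so λ ≡ 34.
  x = λ² - 48 - 9 = 1156 - 57 ≡ 72; y = λ·(48 - 72) - 7 ≡ 46. → (72, 46)
6Q: (72, 46) + (9, 24). λ = (24 - 46)/(9 - 72) ≡ 57/16 mod 79. 16⁻¹ ≡ 5 (mod 79), so λ ≡ 48.
  x = λ² - 72 - 9 = 2304 - 81 ≡ 11; y = λ·(72 - 11) - 46 ≡ 38. → (11, 38)
7Q: (11, 38) + (9, 24). λ = (24 - 38)/(9 - 11) ≡ 65/77 mod 79. 77⁻¹ ≡ 39 (mod 79) since 77·39 = 3003 ≡ 1, so λ ≡ 7.
  x = λ² - 11 - 9 = 49 - 20 ≡ 29; y = λ·(11 - 29) - 38 ≡ 73. → (29, 73)
8Q: (29, 73) + (9, 24). λ = (24 - 73)/(9 - 29) ≡ 30/59 mod 79. 59⁻¹ ≡ 75 (mod 79), so λ ≡ 38.
  x = λ² - 29 - 9 = 1444 - 38 ≡ 63; y = λ·(29 - 63) - 73 ≡ 57. → (63, 57)
9Q: (63, 57) + (9, 24). λ = (24 - 57)/(9 - 63) ≡ 46/25 mod 79. 25⁻¹ ≡ 19 (mod 79) since 25·19 = 475 ≡ 1, so λ ≡ 5.
  x = λ² - 63 - 9 = 25 - 72 ≡ 32; y = λ·(63 - 32) - 57 ≡ 19. → (32, 19)
10Q: (32, 19) + (9, 24). λ = (24 - 19)/(9 - 32) ≡ 5/56 mod 79. 56⁻¹ ≡ 24 (mod 79), so λ ≡ 41.
  x = λ² - 32 - 9 = 1681 - 41 ≡ 60; y = λ·(32 - 60) - 19 ≡ 18. → (60, 18)
11Q: (60, 18) + (9, 24). λ = (24 - 18)/(9 - 60) ≡ 6/28 mod 79. 28⁻¹ ≡ 48 (mod 79), so λ ≡ 51.
  x = λ² - 60 - 9 = 2601 - 69 ≡ 4; y = λ·(60 - 4) - 18 ≡ 73. → (4, 73)

(4, 73)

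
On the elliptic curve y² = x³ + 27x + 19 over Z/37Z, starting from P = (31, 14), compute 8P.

Double-and-add on 8 = (1000)₂. Start with P = (31, 14) for the leading 1-bit.
double: tangent at (31, 14): λ = (3·31² + 27)/(2·14) ≡ 24/28. 28⁻¹ ≡ 4 (mod 37) since 28·4 = 112 ≡ 1, so λ ≡ 24·4 ≡ 22.
  x = λ² - 31 - 31 = 484 - 62 ≡ 15; y = λ·(31 - 15) - 14 ≡ 5. → (15, 5)
double: tangent at (15, 5): λ = (3·15² + 27)/(2·5) ≡ 36/10. 10⁻¹ ≡ 26 (mod 37), so λ ≡ 36·26 ≡ 11.
  x = λ² - 15 - 15 = 121 - 30 ≡ 17; y = λ·(15 - 17) - 5 ≡ 10. → (17, 10)
double: tangent at (17, 10): λ = (3·17² + 27)/(2·10) ≡ 6/20. 20⁻¹ ≡ 13 (mod 37), so λ ≡ 6·13 ≡ 4.
  x = λ² - 17 - 17 = 16 - 34 ≡ 19; y = λ·(17 - 19) - 10 ≡ 19. → (19, 19)

(19, 19)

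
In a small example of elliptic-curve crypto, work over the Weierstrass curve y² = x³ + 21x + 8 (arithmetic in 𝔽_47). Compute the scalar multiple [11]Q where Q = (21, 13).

(29, 40)

Double-and-add on 11 = (1011)₂. Start with Q = (21, 13) for the leading 1-bit.
double: tangent at (21, 13): λ = (3·21² + 21)/(2·13) ≡ 28/26. 26⁻¹ ≡ 38 (mod 47), so λ ≡ 28·38 ≡ 30.
  x = λ² - 21 - 21 = 900 - 42 ≡ 12; y = λ·(21 - 12) - 13 ≡ 22. → (12, 22)
double: tangent at (12, 22): λ = (3·12² + 21)/(2·22) ≡ 30/44. 44⁻¹ ≡ 31 (mod 47), so λ ≡ 30·31 ≡ 37.
  x = λ² - 12 - 12 = 1369 - 24 ≡ 29; y = λ·(12 - 29) - 22 ≡ 7. → (29, 7)
add Q: (29, 7) + (21, 13). λ = (13 - 7)/(21 - 29) ≡ 6/39 mod 47. 39⁻¹ ≡ 41 (mod 47), so λ ≡ 11.
  x = λ² - 29 - 21 = 121 - 50 ≡ 24; y = λ·(29 - 24) - 7 ≡ 1. → (24, 1)
double: tangent at (24, 1): λ = (3·24² + 21)/(2·1) ≡ 10/2. 2⁻¹ ≡ 24 (mod 47) since 2·24 = 48 ≡ 1, so λ ≡ 10·24 ≡ 5.
  x = λ² - 24 - 24 = 25 - 48 ≡ 24; y = λ·(24 - 24) - 1 ≡ 46. → (24, 46)
add Q: (24, 46) + (21, 13). λ = (13 - 46)/(21 - 24) ≡ 14/44 mod 47. 44⁻¹ ≡ 31 (mod 47) since 44·31 = 1364 ≡ 1, so λ ≡ 11.
  x = λ² - 24 - 21 = 121 - 45 ≡ 29; y = λ·(24 - 29) - 46 ≡ 40. → (29, 40)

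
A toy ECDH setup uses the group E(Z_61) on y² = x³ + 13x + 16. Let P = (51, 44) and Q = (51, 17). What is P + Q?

The two points share x = 51 and their y-coordinates satisfy 44 + 17 ≡ 0 (mod 61), so they are inverses. Their sum is the point at infinity.

O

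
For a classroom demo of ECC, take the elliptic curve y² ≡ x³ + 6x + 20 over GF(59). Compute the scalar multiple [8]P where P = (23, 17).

(14, 4)

Double-and-add on 8 = (1000)₂. Start with P = (23, 17) for the leading 1-bit.
double: tangent at (23, 17): λ = (3·23² + 6)/(2·17) ≡ 0/34. 34⁻¹ ≡ 33 (mod 59), so λ ≡ 0·33 ≡ 0.
  x = λ² - 23 - 23 = 0 - 46 ≡ 13; y = λ·(23 - 13) - 17 ≡ 42. → (13, 42)
double: tangent at (13, 42): λ = (3·13² + 6)/(2·42) ≡ 41/25. 25⁻¹ ≡ 26 (mod 59), so λ ≡ 41·26 ≡ 4.
  x = λ² - 13 - 13 = 16 - 26 ≡ 49; y = λ·(13 - 49) - 42 ≡ 50. → (49, 50)
double: tangent at (49, 50): λ = (3·49² + 6)/(2·50) ≡ 11/41. 41⁻¹ ≡ 36 (mod 59) since 41·36 = 1476 ≡ 1, so λ ≡ 11·36 ≡ 42.
  x = λ² - 49 - 49 = 1764 - 98 ≡ 14; y = λ·(49 - 14) - 50 ≡ 4. → (14, 4)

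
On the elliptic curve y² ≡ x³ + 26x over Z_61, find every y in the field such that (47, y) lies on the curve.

x³ + 26x + 0 = 105045 ≡ 3 (mod 61).
Square roots of 3 mod 61: 8 and 53 (since 8² = 64 ≡ 3).

8, 53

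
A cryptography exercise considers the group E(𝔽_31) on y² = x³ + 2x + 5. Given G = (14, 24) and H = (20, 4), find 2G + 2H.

First 2G:
Repeated addition: build up to 2G.
2G: tangent at (14, 24): λ = (3·14² + 2)/(2·24) ≡ 1/17. 17⁻¹ ≡ 11 (mod 31) since 17·11 = 187 ≡ 1, so λ ≡ 1·11 ≡ 11.
  x = λ² - 14 - 14 = 121 - 28 ≡ 0; y = λ·(14 - 0) - 24 ≡ 6. → (0, 6)
2G = (0, 6).
Next 2H:
Repeated addition: build up to 2H.
2H: tangent at (20, 4): λ = (3·20² + 2)/(2·4) ≡ 24/8. 8⁻¹ ≡ 4 (mod 31), so λ ≡ 24·4 ≡ 3.
  x = λ² - 20 - 20 = 9 - 40 ≡ 0; y = λ·(20 - 0) - 4 ≡ 25. → (0, 25)
2H = (0, 25).
Finally 2G + 2H:
(0, 6) + (0, 25): same x and y₁ ≡ -y₂, so the sum is O.

O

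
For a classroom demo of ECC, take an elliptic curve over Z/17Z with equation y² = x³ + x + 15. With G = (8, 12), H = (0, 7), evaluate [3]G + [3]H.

First 3G:
Repeated addition: build up to 3G.
2G: tangent at (8, 12): λ = (3·8² + 1)/(2·12) ≡ 6/7. 7⁻¹ ≡ 5 (mod 17), so λ ≡ 6·5 ≡ 13.
  x = λ² - 8 - 8 = 169 - 16 ≡ 0; y = λ·(8 - 0) - 12 ≡ 7. → (0, 7)
3G: (0, 7) + (8, 12). λ = (12 - 7)/(8 - 0) ≡ 5/8 mod 17. 8⁻¹ ≡ 15 (mod 17), so λ ≡ 7.
  x = λ² - 0 - 8 = 49 - 8 ≡ 7; y = λ·(0 - 7) - 7 ≡ 12. → (7, 12)
3G = (7, 12).
Next 3H:
Repeated addition: build up to 3H.
2H: tangent at (0, 7): λ = (3·0² + 1)/(2·7) ≡ 1/14. 14⁻¹ ≡ 11 (mod 17), so λ ≡ 1·11 ≡ 11.
  x = λ² - 0 - 0 = 121 - 0 ≡ 2; y = λ·(0 - 2) - 7 ≡ 5. → (2, 5)
3H: (2, 5) + (0, 7). λ = (7 - 5)/(0 - 2) ≡ 2/15 mod 17. 15⁻¹ ≡ 8 (mod 17), so λ ≡ 16.
  x = λ² - 2 - 0 = 256 - 2 ≡ 16; y = λ·(2 - 16) - 5 ≡ 9. → (16, 9)
3H = (16, 9).
Finally 3G + 3H:
(7, 12) + (16, 9). λ = (9 - 12)/(16 - 7) ≡ 14/9 mod 17. 9⁻¹ ≡ 2 (mod 17), so λ ≡ 11.
  x = λ² - 7 - 16 = 121 - 23 ≡ 13; y = λ·(7 - 13) - 12 ≡ 7. → (13, 7)

(13, 7)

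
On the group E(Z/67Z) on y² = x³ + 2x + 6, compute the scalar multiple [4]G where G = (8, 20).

Repeated addition: build up to 4G.
2G: tangent at (8, 20): λ = (3·8² + 2)/(2·20) ≡ 60/40. 40⁻¹ ≡ 62 (mod 67), so λ ≡ 60·62 ≡ 35.
  x = λ² - 8 - 8 = 1225 - 16 ≡ 3; y = λ·(8 - 3) - 20 ≡ 21. → (3, 21)
3G: (3, 21) + (8, 20). λ = (20 - 21)/(8 - 3) ≡ 66/5 mod 67. 5⁻¹ ≡ 27 (mod 67), so λ ≡ 40.
  x = λ² - 3 - 8 = 1600 - 11 ≡ 48; y = λ·(3 - 48) - 21 ≡ 55. → (48, 55)
4G: (48, 55) + (8, 20). λ = (20 - 55)/(8 - 48) ≡ 32/27 mod 67. 27⁻¹ ≡ 5 (mod 67), so λ ≡ 26.
  x = λ² - 48 - 8 = 676 - 56 ≡ 17; y = λ·(48 - 17) - 55 ≡ 14. → (17, 14)

(17, 14)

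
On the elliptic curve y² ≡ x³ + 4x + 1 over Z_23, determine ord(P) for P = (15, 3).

2P: tangent at (15, 3): λ = (3·15² + 4)/(2·3) ≡ 12/6. 6⁻¹ ≡ 4 (mod 23), so λ ≡ 12·4 ≡ 2.
  x = λ² - 15 - 15 = 4 - 30 ≡ 20; y = λ·(15 - 20) - 3 ≡ 10. → (20, 10)
3P: (20, 10) + (15, 3). λ = (3 - 10)/(15 - 20) ≡ 16/18 mod 23. 18⁻¹ ≡ 9 (mod 23) since 18·9 = 162 ≡ 1, so λ ≡ 6.
  x = λ² - 20 - 15 = 36 - 35 ≡ 1; y = λ·(20 - 1) - 10 ≡ 12. → (1, 12)
4P: (1, 12) + (15, 3). λ = (3 - 12)/(15 - 1) ≡ 14/14 mod 23. 14⁻¹ ≡ 5 (mod 23), so λ ≡ 1.
  x = λ² - 1 - 15 = 1 - 16 ≡ 8; y = λ·(1 - 8) - 12 ≡ 4. → (8, 4)
5P: (8, 4) + (15, 3). λ = (3 - 4)/(15 - 8) ≡ 22/7 mod 23. 7⁻¹ ≡ 10 (mod 23), so λ ≡ 13.
  x = λ² - 8 - 15 = 169 - 23 ≡ 8; y = λ·(8 - 8) - 4 ≡ 19. → (8, 19)
6P: (8, 19) + (15, 3). λ = (3 - 19)/(15 - 8) ≡ 7/7 mod 23. 7⁻¹ ≡ 10 (mod 23), so λ ≡ 1.
  x = λ² - 8 - 15 = 1 - 23 ≡ 1; y = λ·(8 - 1) - 19 ≡ 11. → (1, 11)
7P: (1, 11) + (15, 3). λ = (3 - 11)/(15 - 1) ≡ 15/14 mod 23. 14⁻¹ ≡ 5 (mod 23) since 14·5 = 70 ≡ 1, so λ ≡ 6.
  x = λ² - 1 - 15 = 36 - 16 ≡ 20; y = λ·(1 - 20) - 11 ≡ 13. → (20, 13)
8P: (20, 13) + (15, 3). λ = (3 - 13)/(15 - 20) ≡ 13/18 mod 23. 18⁻¹ ≡ 9 (mod 23), so λ ≡ 2.
  x = λ² - 20 - 15 = 4 - 35 ≡ 15; y = λ·(20 - 15) - 13 ≡ 20. → (15, 20)
9P: (15, 20) + (15, 3): same x and y₁ ≡ -y₂, so the sum is ∞.
9P = ∞, so the order is 9.

9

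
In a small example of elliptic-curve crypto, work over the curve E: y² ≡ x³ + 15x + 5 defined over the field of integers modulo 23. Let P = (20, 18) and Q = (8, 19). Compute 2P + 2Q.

First 2P:
Repeated addition: build up to 2P.
2P: tangent at (20, 18): λ = (3·20² + 15)/(2·18) ≡ 19/13. 13⁻¹ ≡ 16 (mod 23) since 13·16 = 208 ≡ 1, so λ ≡ 19·16 ≡ 5.
  x = λ² - 20 - 20 = 25 - 40 ≡ 8; y = λ·(20 - 8) - 18 ≡ 19. → (8, 19)
2P = (8, 19).
Next 2Q:
Repeated addition: build up to 2Q.
2Q: tangent at (8, 19): λ = (3·8² + 15)/(2·19) ≡ 0/15. 15⁻¹ ≡ 20 (mod 23), so λ ≡ 0·20 ≡ 0.
  x = λ² - 8 - 8 = 0 - 16 ≡ 7; y = λ·(8 - 7) - 19 ≡ 4. → (7, 4)
2Q = (7, 4).
Finally 2P + 2Q:
(8, 19) + (7, 4). λ = (4 - 19)/(7 - 8) ≡ 8/22 mod 23. 22⁻¹ ≡ 22 (mod 23), so λ ≡ 15.
  x = λ² - 8 - 7 = 225 - 15 ≡ 3; y = λ·(8 - 3) - 19 ≡ 10. → (3, 10)

(3, 10)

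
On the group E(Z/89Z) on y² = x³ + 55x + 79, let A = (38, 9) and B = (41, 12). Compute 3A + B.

First 3A:
Repeated addition: build up to 3A.
2A: tangent at (38, 9): λ = (3·38² + 55)/(2·9) ≡ 26/18. 18⁻¹ ≡ 5 (mod 89), so λ ≡ 26·5 ≡ 41.
  x = λ² - 38 - 38 = 1681 - 76 ≡ 3; y = λ·(38 - 3) - 9 ≡ 2. → (3, 2)
3A: (3, 2) + (38, 9). λ = (9 - 2)/(38 - 3) ≡ 7/35 mod 89. 35⁻¹ ≡ 28 (mod 89), so λ ≡ 18.
  x = λ² - 3 - 38 = 324 - 41 ≡ 16; y = λ·(3 - 16) - 2 ≡ 31. → (16, 31)
3A = (16, 31).
Finally 3A + B:
(16, 31) + (41, 12). λ = (12 - 31)/(41 - 16) ≡ 70/25 mod 89. 25⁻¹ ≡ 57 (mod 89), so λ ≡ 74.
  x = λ² - 16 - 41 = 5476 - 57 ≡ 79; y = λ·(16 - 79) - 31 ≡ 24. → (79, 24)

(79, 24)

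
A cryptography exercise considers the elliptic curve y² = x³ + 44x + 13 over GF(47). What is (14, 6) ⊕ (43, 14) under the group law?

(43, 33)

(14, 6) + (43, 14). λ = (14 - 6)/(43 - 14) ≡ 8/29 mod 47. 29⁻¹ ≡ 13 (mod 47) since 29·13 = 377 ≡ 1, so λ ≡ 10.
  x = λ² - 14 - 43 = 100 - 57 ≡ 43; y = λ·(14 - 43) - 6 ≡ 33. → (43, 33)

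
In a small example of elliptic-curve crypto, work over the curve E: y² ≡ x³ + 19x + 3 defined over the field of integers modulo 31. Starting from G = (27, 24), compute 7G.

Double-and-add on 7 = (111)₂. Start with G = (27, 24) for the leading 1-bit.
double: tangent at (27, 24): λ = (3·27² + 19)/(2·24) ≡ 5/17. 17⁻¹ ≡ 11 (mod 31), so λ ≡ 5·11 ≡ 24.
  x = λ² - 27 - 27 = 576 - 54 ≡ 26; y = λ·(27 - 26) - 24 ≡ 0. → (26, 0)
add G: (26, 0) + (27, 24). λ = (24 - 0)/(27 - 26) ≡ 24/1 mod 31. 1⁻¹ ≡ 1 (mod 31) since 1·1 = 1 ≡ 1, so λ ≡ 24.
  x = λ² - 26 - 27 = 576 - 53 ≡ 27; y = λ·(26 - 27) - 0 ≡ 7. → (27, 7)
double: tangent at (27, 7): λ = (3·27² + 19)/(2·7) ≡ 5/14. 14⁻¹ ≡ 20 (mod 31), so λ ≡ 5·20 ≡ 7.
  x = λ² - 27 - 27 = 49 - 54 ≡ 26; y = λ·(27 - 26) - 7 ≡ 0. → (26, 0)
add G: (26, 0) + (27, 24). λ = (24 - 0)/(27 - 26) ≡ 24/1 mod 31. 1⁻¹ ≡ 1 (mod 31), so λ ≡ 24.
  x = λ² - 26 - 27 = 576 - 53 ≡ 27; y = λ·(26 - 27) - 0 ≡ 7. → (27, 7)

(27, 7)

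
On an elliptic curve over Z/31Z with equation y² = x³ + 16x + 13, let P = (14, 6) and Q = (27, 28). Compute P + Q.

(29, 2)

(14, 6) + (27, 28). λ = (28 - 6)/(27 - 14) ≡ 22/13 mod 31. 13⁻¹ ≡ 12 (mod 31), so λ ≡ 16.
  x = λ² - 14 - 27 = 256 - 41 ≡ 29; y = λ·(14 - 29) - 6 ≡ 2. → (29, 2)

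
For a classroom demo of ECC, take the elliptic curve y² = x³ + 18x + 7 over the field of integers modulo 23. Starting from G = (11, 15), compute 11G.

Repeated addition: build up to 11G.
2G: tangent at (11, 15): λ = (3·11² + 18)/(2·15) ≡ 13/7. 7⁻¹ ≡ 10 (mod 23), so λ ≡ 13·10 ≡ 15.
  x = λ² - 11 - 11 = 225 - 22 ≡ 19; y = λ·(11 - 19) - 15 ≡ 3. → (19, 3)
3G: (19, 3) + (11, 15). λ = (15 - 3)/(11 - 19) ≡ 12/15 mod 23. 15⁻¹ ≡ 20 (mod 23) since 15·20 = 300 ≡ 1, so λ ≡ 10.
  x = λ² - 19 - 11 = 100 - 30 ≡ 1; y = λ·(19 - 1) - 3 ≡ 16. → (1, 16)
4G: (1, 16) + (11, 15). λ = (15 - 16)/(11 - 1) ≡ 22/10 mod 23. 10⁻¹ ≡ 7 (mod 23) since 10·7 = 70 ≡ 1, so λ ≡ 16.
  x = λ² - 1 - 11 = 256 - 12 ≡ 14; y = λ·(1 - 14) - 16 ≡ 6. → (14, 6)
5G: (14, 6) + (11, 15). λ = (15 - 6)/(11 - 14) ≡ 9/20 mod 23. 20⁻¹ ≡ 15 (mod 23) since 20·15 = 300 ≡ 1, so λ ≡ 20.
  x = λ² - 14 - 11 = 400 - 25 ≡ 7; y = λ·(14 - 7) - 6 ≡ 19. → (7, 19)
6G: (7, 19) + (11, 15). λ = (15 - 19)/(11 - 7) ≡ 19/4 mod 23. 4⁻¹ ≡ 6 (mod 23), so λ ≡ 22.
  x = λ² - 7 - 11 = 484 - 18 ≡ 6; y = λ·(7 - 6) - 19 ≡ 3. → (6, 3)
7G: (6, 3) + (11, 15). λ = (15 - 3)/(11 - 6) ≡ 12/5 mod 23. 5⁻¹ ≡ 14 (mod 23), so λ ≡ 7.
  x = λ² - 6 - 11 = 49 - 17 ≡ 9; y = λ·(6 - 9) - 3 ≡ 22. → (9, 22)
8G: (9, 22) + (11, 15). λ = (15 - 22)/(11 - 9) ≡ 16/2 mod 23. 2⁻¹ ≡ 12 (mod 23), so λ ≡ 8.
  x = λ² - 9 - 11 = 64 - 20 ≡ 21; y = λ·(9 - 21) - 22 ≡ 20. → (21, 20)
9G: (21, 20) + (11, 15). λ = (15 - 20)/(11 - 21) ≡ 18/13 mod 23. 13⁻¹ ≡ 16 (mod 23), so λ ≡ 12.
  x = λ² - 21 - 11 = 144 - 32 ≡ 20; y = λ·(21 - 20) - 20 ≡ 15. → (20, 15)
10G: (20, 15) + (11, 15). λ = (15 - 15)/(11 - 20) ≡ 0/14 mod 23. 14⁻¹ ≡ 5 (mod 23), so λ ≡ 0.
  x = λ² - 20 - 11 = 0 - 31 ≡ 15; y = λ·(20 - 15) - 15 ≡ 8. → (15, 8)
11G: (15, 8) + (11, 15). λ = (15 - 8)/(11 - 15) ≡ 7/19 mod 23. 19⁻¹ ≡ 17 (mod 23) since 19·17 = 323 ≡ 1, so λ ≡ 4.
  x = λ² - 15 - 11 = 16 - 26 ≡ 13; y = λ·(15 - 13) - 8 ≡ 0. → (13, 0)

(13, 0)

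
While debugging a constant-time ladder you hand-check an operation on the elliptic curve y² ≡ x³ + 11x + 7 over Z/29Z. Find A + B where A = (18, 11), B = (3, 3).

(3, 26)

(18, 11) + (3, 3). λ = (3 - 11)/(3 - 18) ≡ 21/14 mod 29. 14⁻¹ ≡ 27 (mod 29) since 14·27 = 378 ≡ 1, so λ ≡ 16.
  x = λ² - 18 - 3 = 256 - 21 ≡ 3; y = λ·(18 - 3) - 11 ≡ 26. → (3, 26)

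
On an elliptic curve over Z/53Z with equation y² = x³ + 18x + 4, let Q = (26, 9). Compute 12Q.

(40, 8)

Repeated addition: build up to 12Q.
2Q: tangent at (26, 9): λ = (3·26² + 18)/(2·9) ≡ 32/18. 18⁻¹ ≡ 3 (mod 53), so λ ≡ 32·3 ≡ 43.
  x = λ² - 26 - 26 = 1849 - 52 ≡ 48; y = λ·(26 - 48) - 9 ≡ 52. → (48, 52)
3Q: (48, 52) + (26, 9). λ = (9 - 52)/(26 - 48) ≡ 10/31 mod 53. 31⁻¹ ≡ 12 (mod 53), so λ ≡ 14.
  x = λ² - 48 - 26 = 196 - 74 ≡ 16; y = λ·(48 - 16) - 52 ≡ 25. → (16, 25)
4Q: (16, 25) + (26, 9). λ = (9 - 25)/(26 - 16) ≡ 37/10 mod 53. 10⁻¹ ≡ 16 (mod 53), so λ ≡ 9.
  x = λ² - 16 - 26 = 81 - 42 ≡ 39; y = λ·(16 - 39) - 25 ≡ 33. → (39, 33)
5Q: (39, 33) + (26, 9). λ = (9 - 33)/(26 - 39) ≡ 29/40 mod 53. 40⁻¹ ≡ 4 (mod 53), so λ ≡ 10.
  x = λ² - 39 - 26 = 100 - 65 ≡ 35; y = λ·(39 - 35) - 33 ≡ 7. → (35, 7)
6Q: (35, 7) + (26, 9). λ = (9 - 7)/(26 - 35) ≡ 2/44 mod 53. 44⁻¹ ≡ 47 (mod 53), so λ ≡ 41.
  x = λ² - 35 - 26 = 1681 - 61 ≡ 30; y = λ·(35 - 30) - 7 ≡ 39. → (30, 39)
7Q: (30, 39) + (26, 9). λ = (9 - 39)/(26 - 30) ≡ 23/49 mod 53. 49⁻¹ ≡ 13 (mod 53) since 49·13 = 637 ≡ 1, so λ ≡ 34.
  x = λ² - 30 - 26 = 1156 - 56 ≡ 40; y = λ·(30 - 40) - 39 ≡ 45. → (40, 45)
8Q: (40, 45) + (26, 9). λ = (9 - 45)/(26 - 40) ≡ 17/39 mod 53. 39⁻¹ ≡ 34 (mod 53), so λ ≡ 48.
  x = λ² - 40 - 26 = 2304 - 66 ≡ 12; y = λ·(40 - 12) - 45 ≡ 27. → (12, 27)
9Q: (12, 27) + (26, 9). λ = (9 - 27)/(26 - 12) ≡ 35/14 mod 53. 14⁻¹ ≡ 19 (mod 53), so λ ≡ 29.
  x = λ² - 12 - 26 = 841 - 38 ≡ 8; y = λ·(12 - 8) - 27 ≡ 36. → (8, 36)
10Q: (8, 36) + (26, 9). λ = (9 - 36)/(26 - 8) ≡ 26/18 mod 53. 18⁻¹ ≡ 3 (mod 53), so λ ≡ 25.
  x = λ² - 8 - 26 = 625 - 34 ≡ 8; y = λ·(8 - 8) - 36 ≡ 17. → (8, 17)
11Q: (8, 17) + (26, 9). λ = (9 - 17)/(26 - 8) ≡ 45/18 mod 53. 18⁻¹ ≡ 3 (mod 53) since 18·3 = 54 ≡ 1, so λ ≡ 29.
  x = λ² - 8 - 26 = 841 - 34 ≡ 12; y = λ·(8 - 12) - 17 ≡ 26. → (12, 26)
12Q: (12, 26) + (26, 9). λ = (9 - 26)/(26 - 12) ≡ 36/14 mod 53. 14⁻¹ ≡ 19 (mod 53), so λ ≡ 48.
  x = λ² - 12 - 26 = 2304 - 38 ≡ 40; y = λ·(12 - 40) - 26 ≡ 8. → (40, 8)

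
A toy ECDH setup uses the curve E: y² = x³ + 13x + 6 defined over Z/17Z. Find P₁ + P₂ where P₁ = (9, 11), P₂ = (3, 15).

(13, 3)

(9, 11) + (3, 15). λ = (15 - 11)/(3 - 9) ≡ 4/11 mod 17. 11⁻¹ ≡ 14 (mod 17) since 11·14 = 154 ≡ 1, so λ ≡ 5.
  x = λ² - 9 - 3 = 25 - 12 ≡ 13; y = λ·(9 - 13) - 11 ≡ 3. → (13, 3)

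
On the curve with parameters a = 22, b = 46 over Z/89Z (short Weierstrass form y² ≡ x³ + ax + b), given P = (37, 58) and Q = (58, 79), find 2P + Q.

First 2P:
Repeated addition: build up to 2P.
2P: tangent at (37, 58): λ = (3·37² + 22)/(2·58) ≡ 35/27. 27⁻¹ ≡ 33 (mod 89), so λ ≡ 35·33 ≡ 87.
  x = λ² - 37 - 37 = 7569 - 74 ≡ 19; y = λ·(37 - 19) - 58 ≡ 84. → (19, 84)
2P = (19, 84).
Finally 2P + Q:
(19, 84) + (58, 79). λ = (79 - 84)/(58 - 19) ≡ 84/39 mod 89. 39⁻¹ ≡ 16 (mod 89), so λ ≡ 9.
  x = λ² - 19 - 58 = 81 - 77 ≡ 4; y = λ·(19 - 4) - 84 ≡ 51. → (4, 51)

(4, 51)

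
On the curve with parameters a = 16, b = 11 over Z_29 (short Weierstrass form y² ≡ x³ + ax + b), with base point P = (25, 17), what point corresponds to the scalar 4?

Repeated addition: build up to 4P.
2P: tangent at (25, 17): λ = (3·25² + 16)/(2·17) ≡ 6/5. 5⁻¹ ≡ 6 (mod 29) since 5·6 = 30 ≡ 1, so λ ≡ 6·6 ≡ 7.
  x = λ² - 25 - 25 = 49 - 50 ≡ 28; y = λ·(25 - 28) - 17 ≡ 20. → (28, 20)
3P: (28, 20) + (25, 17). λ = (17 - 20)/(25 - 28) ≡ 26/26 mod 29. 26⁻¹ ≡ 19 (mod 29) since 26·19 = 494 ≡ 1, so λ ≡ 1.
  x = λ² - 28 - 25 = 1 - 53 ≡ 6; y = λ·(28 - 6) - 20 ≡ 2. → (6, 2)
4P: (6, 2) + (25, 17). λ = (17 - 2)/(25 - 6) ≡ 15/19 mod 29. 19⁻¹ ≡ 26 (mod 29), so λ ≡ 13.
  x = λ² - 6 - 25 = 169 - 31 ≡ 22; y = λ·(6 - 22) - 2 ≡ 22. → (22, 22)

(22, 22)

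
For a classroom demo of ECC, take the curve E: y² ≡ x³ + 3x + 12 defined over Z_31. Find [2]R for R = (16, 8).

tangent at (16, 8): λ = (3·16² + 3)/(2·8) ≡ 27/16. 16⁻¹ ≡ 2 (mod 31), so λ ≡ 27·2 ≡ 23.
  x = λ² - 16 - 16 = 529 - 32 ≡ 1; y = λ·(16 - 1) - 8 ≡ 27. → (1, 27)

(1, 27)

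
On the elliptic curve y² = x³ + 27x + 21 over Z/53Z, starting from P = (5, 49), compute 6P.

Double-and-add on 6 = (110)₂. Start with P = (5, 49) for the leading 1-bit.
double: tangent at (5, 49): λ = (3·5² + 27)/(2·49) ≡ 49/45. 45⁻¹ ≡ 33 (mod 53), so λ ≡ 49·33 ≡ 27.
  x = λ² - 5 - 5 = 729 - 10 ≡ 30; y = λ·(5 - 30) - 49 ≡ 18. → (30, 18)
add P: (30, 18) + (5, 49). λ = (49 - 18)/(5 - 30) ≡ 31/28 mod 53. 28⁻¹ ≡ 36 (mod 53), so λ ≡ 3.
  x = λ² - 30 - 5 = 9 - 35 ≡ 27; y = λ·(30 - 27) - 18 ≡ 44. → (27, 44)
double: tangent at (27, 44): λ = (3·27² + 27)/(2·44) ≡ 41/35. 35⁻¹ ≡ 50 (mod 53) since 35·50 = 1750 ≡ 1, so λ ≡ 41·50 ≡ 36.
  x = λ² - 27 - 27 = 1296 - 54 ≡ 23; y = λ·(27 - 23) - 44 ≡ 47. → (23, 47)

(23, 47)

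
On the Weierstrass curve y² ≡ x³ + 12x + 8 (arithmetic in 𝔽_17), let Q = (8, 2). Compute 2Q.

tangent at (8, 2): λ = (3·8² + 12)/(2·2) ≡ 0/4. 4⁻¹ ≡ 13 (mod 17), so λ ≡ 0·13 ≡ 0.
  x = λ² - 8 - 8 = 0 - 16 ≡ 1; y = λ·(8 - 1) - 2 ≡ 15. → (1, 15)

(1, 15)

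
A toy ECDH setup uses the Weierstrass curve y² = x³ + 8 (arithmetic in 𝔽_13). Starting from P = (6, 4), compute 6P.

Repeated addition: build up to 6P.
2P: tangent at (6, 4): λ = (3·6² + 0)/(2·4) ≡ 4/8. 8⁻¹ ≡ 5 (mod 13) since 8·5 = 40 ≡ 1, so λ ≡ 4·5 ≡ 7.
  x = λ² - 6 - 6 = 49 - 12 ≡ 11; y = λ·(6 - 11) - 4 ≡ 0. → (11, 0)
3P: (11, 0) + (6, 4). λ = (4 - 0)/(6 - 11) ≡ 4/8 mod 13. 8⁻¹ ≡ 5 (mod 13) since 8·5 = 40 ≡ 1, so λ ≡ 7.
  x = λ² - 11 - 6 = 49 - 17 ≡ 6; y = λ·(11 - 6) - 0 ≡ 9. → (6, 9)
4P: (6, 9) + (6, 4): same x and y₁ ≡ -y₂, so the sum is O.
5P: O + (6, 4) = (6, 4) (identity).
6P: tangent at (6, 4): λ = (3·6² + 0)/(2·4) ≡ 4/8. 8⁻¹ ≡ 5 (mod 13), so λ ≡ 4·5 ≡ 7.
  x = λ² - 6 - 6 = 49 - 12 ≡ 11; y = λ·(6 - 11) - 4 ≡ 0. → (11, 0)

(11, 0)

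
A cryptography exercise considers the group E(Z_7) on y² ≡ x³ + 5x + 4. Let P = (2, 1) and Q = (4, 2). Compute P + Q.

(3, 2)

(2, 1) + (4, 2). λ = (2 - 1)/(4 - 2) ≡ 1/2 mod 7. 2⁻¹ ≡ 4 (mod 7), so λ ≡ 4.
  x = λ² - 2 - 4 = 16 - 6 ≡ 3; y = λ·(2 - 3) - 1 ≡ 2. → (3, 2)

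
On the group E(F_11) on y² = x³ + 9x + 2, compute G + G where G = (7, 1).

(9, 8)

tangent at (7, 1): λ = (3·7² + 9)/(2·1) ≡ 2/2. 2⁻¹ ≡ 6 (mod 11) since 2·6 = 12 ≡ 1, so λ ≡ 2·6 ≡ 1.
  x = λ² - 7 - 7 = 1 - 14 ≡ 9; y = λ·(7 - 9) - 1 ≡ 8. → (9, 8)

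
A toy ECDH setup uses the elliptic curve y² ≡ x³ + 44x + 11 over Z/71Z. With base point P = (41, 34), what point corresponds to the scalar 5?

(2, 6)

Double-and-add on 5 = (101)₂. Start with P = (41, 34) for the leading 1-bit.
double: tangent at (41, 34): λ = (3·41² + 44)/(2·34) ≡ 46/68. 68⁻¹ ≡ 47 (mod 71), so λ ≡ 46·47 ≡ 32.
  x = λ² - 41 - 41 = 1024 - 82 ≡ 19; y = λ·(41 - 19) - 34 ≡ 31. → (19, 31)
double: tangent at (19, 31): λ = (3·19² + 44)/(2·31) ≡ 62/62. 62⁻¹ ≡ 63 (mod 71), so λ ≡ 62·63 ≡ 1.
  x = λ² - 19 - 19 = 1 - 38 ≡ 34; y = λ·(19 - 34) - 31 ≡ 25. → (34, 25)
add P: (34, 25) + (41, 34). λ = (34 - 25)/(41 - 34) ≡ 9/7 mod 71. 7⁻¹ ≡ 61 (mod 71), so λ ≡ 52.
  x = λ² - 34 - 41 = 2704 - 75 ≡ 2; y = λ·(34 - 2) - 25 ≡ 6. → (2, 6)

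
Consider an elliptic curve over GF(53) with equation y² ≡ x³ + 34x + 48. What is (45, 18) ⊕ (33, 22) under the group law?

(45, 18) + (33, 22). λ = (22 - 18)/(33 - 45) ≡ 4/41 mod 53. 41⁻¹ ≡ 22 (mod 53), so λ ≡ 35.
  x = λ² - 45 - 33 = 1225 - 78 ≡ 34; y = λ·(45 - 34) - 18 ≡ 49. → (34, 49)

(34, 49)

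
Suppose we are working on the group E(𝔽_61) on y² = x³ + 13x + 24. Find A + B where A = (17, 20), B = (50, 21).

(21, 15)

(17, 20) + (50, 21). λ = (21 - 20)/(50 - 17) ≡ 1/33 mod 61. 33⁻¹ ≡ 37 (mod 61), so λ ≡ 37.
  x = λ² - 17 - 50 = 1369 - 67 ≡ 21; y = λ·(17 - 21) - 20 ≡ 15. → (21, 15)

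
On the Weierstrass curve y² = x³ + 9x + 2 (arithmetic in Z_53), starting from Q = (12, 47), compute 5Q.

(18, 22)

Repeated addition: build up to 5Q.
2Q: tangent at (12, 47): λ = (3·12² + 9)/(2·47) ≡ 17/41. 41⁻¹ ≡ 22 (mod 53), so λ ≡ 17·22 ≡ 3.
  x = λ² - 12 - 12 = 9 - 24 ≡ 38; y = λ·(12 - 38) - 47 ≡ 34. → (38, 34)
3Q: (38, 34) + (12, 47). λ = (47 - 34)/(12 - 38) ≡ 13/27 mod 53. 27⁻¹ ≡ 2 (mod 53) since 27·2 = 54 ≡ 1, so λ ≡ 26.
  x = λ² - 38 - 12 = 676 - 50 ≡ 43; y = λ·(38 - 43) - 34 ≡ 48. → (43, 48)
4Q: (43, 48) + (12, 47). λ = (47 - 48)/(12 - 43) ≡ 52/22 mod 53. 22⁻¹ ≡ 41 (mod 53) since 22·41 = 902 ≡ 1, so λ ≡ 12.
  x = λ² - 43 - 12 = 144 - 55 ≡ 36; y = λ·(43 - 36) - 48 ≡ 36. → (36, 36)
5Q: (36, 36) + (12, 47). λ = (47 - 36)/(12 - 36) ≡ 11/29 mod 53. 29⁻¹ ≡ 11 (mod 53), so λ ≡ 15.
  x = λ² - 36 - 12 = 225 - 48 ≡ 18; y = λ·(36 - 18) - 36 ≡ 22. → (18, 22)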